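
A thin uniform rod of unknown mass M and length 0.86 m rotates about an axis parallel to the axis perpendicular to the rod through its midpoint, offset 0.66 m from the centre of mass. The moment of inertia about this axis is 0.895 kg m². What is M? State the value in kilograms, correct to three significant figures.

I = I_cm + Md² = (1/12)ML² + Md² = M·[0.0833333·(0.86)² + (0.66)²] = M·0.49723.
So M = 0.895 / 0.49723 = 1.8 kg.

1.80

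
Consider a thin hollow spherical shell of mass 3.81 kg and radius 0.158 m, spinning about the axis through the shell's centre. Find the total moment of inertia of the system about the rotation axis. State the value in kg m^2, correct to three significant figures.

I_cm = (2/3)MR² = (2/3)(3.81)(0.158)² = 0.063409 kg m^2; axis through the centre, so I = 0.063409 kg m^2.

0.0634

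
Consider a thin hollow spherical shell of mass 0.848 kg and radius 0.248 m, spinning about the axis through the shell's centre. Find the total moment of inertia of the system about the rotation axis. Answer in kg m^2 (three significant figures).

0.0348

I_cm = (2/3)MR² = (2/3)(0.848)(0.248)² = 0.03477 kg m^2; axis through the centre, so I = 0.03477 kg m^2.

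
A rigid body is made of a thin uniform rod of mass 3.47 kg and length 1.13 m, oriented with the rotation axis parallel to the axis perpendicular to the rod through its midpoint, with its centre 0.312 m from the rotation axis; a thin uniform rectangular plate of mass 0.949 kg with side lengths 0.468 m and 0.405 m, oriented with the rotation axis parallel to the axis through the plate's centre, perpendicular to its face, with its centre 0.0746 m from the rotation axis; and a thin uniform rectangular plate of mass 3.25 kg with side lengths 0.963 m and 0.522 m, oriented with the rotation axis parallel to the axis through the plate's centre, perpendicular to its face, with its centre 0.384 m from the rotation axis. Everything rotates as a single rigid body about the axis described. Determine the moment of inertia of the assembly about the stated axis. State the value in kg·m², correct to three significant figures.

Thin rod: I_cm = (1/12)ML² = (1/12)(3.47)(1.13)² = 0.36924 kg·m²; centre at d = 0.312 m, so I = I_cm + Md² gives I = 0.36924 + (3.47)(0.312)² = 0.70702 kg·m².
Rectangular plate: I_cm = (1/12)M(a²+b²) = (1/12)(0.949)[(0.468)² + (0.405)²] = 0.030293 kg·m²; centre at d = 0.0746 m, so I = I_cm + Md² gives I = 0.030293 + (0.949)(0.0746)² = 0.035574 kg·m².
Rectangular plate: I_cm = (1/12)M(a²+b²) = (1/12)(3.25)[(0.963)² + (0.522)²] = 0.32496 kg·m²; centre at d = 0.384 m, so I = I_cm + Md² gives I = 0.32496 + (3.25)(0.384)² = 0.80419 kg·m².
Total I = 0.70702 + 0.035574 + 0.80419 = 1.5468 kg·m².

1.55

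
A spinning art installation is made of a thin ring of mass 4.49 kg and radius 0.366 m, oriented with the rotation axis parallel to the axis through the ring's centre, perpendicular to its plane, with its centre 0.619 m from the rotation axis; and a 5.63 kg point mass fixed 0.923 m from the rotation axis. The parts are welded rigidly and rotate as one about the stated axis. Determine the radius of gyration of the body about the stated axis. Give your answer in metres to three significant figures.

0.839

Thin ring: I_cm = MR² = (4.49)(0.366)² = 0.60146 kg m^2; centre at d = 0.619 m, so the parallel axis theorem gives I = 0.60146 + (4.49)(0.619)² = 2.3219 kg m^2.
Point mass: I_cm = 0; centre at d = 0.923 m, so the parallel axis theorem gives I = 0 + (5.63)(0.923)² = 4.7964 kg m^2.
Total I = 7.1182 kg m^2; total mass M = 10.12 kg.
k = √(I/M) = √(7.1182/10.12) = 0.83868 m.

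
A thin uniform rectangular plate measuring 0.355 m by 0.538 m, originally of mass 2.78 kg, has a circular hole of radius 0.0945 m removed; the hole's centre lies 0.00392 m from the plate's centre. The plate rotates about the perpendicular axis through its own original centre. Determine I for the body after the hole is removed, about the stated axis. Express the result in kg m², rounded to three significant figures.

Unpierced body about its centre: I₀ = (1/12)M(a²+b²) = (1/12)(2.78)[(0.355)² + (0.538)²] = 0.09625 kg m².
The removed disk has mass m = M·πr²/(ab) = (2.78)·π(0.0945)²/(0.355·0.538) = 0.40836 kg (same uniform areal density).
Its moment of inertia about the rotation axis (parallel-axis theorem): I_hole = (1/2)mr² + md² = (1/2)(0.40836)(0.0945)² + (0.40836)(0.00392)² = 0.0018297 kg m².
Treating the hole as negative mass, I = I₀ − I_hole = 0.09625 − 0.0018297 = 0.094421 kg m².

0.0944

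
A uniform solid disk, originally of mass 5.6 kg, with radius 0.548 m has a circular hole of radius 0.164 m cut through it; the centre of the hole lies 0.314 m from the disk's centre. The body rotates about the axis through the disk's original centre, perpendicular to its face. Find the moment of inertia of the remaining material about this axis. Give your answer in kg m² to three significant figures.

Unpierced body about its centre: I₀ = (1/2)MR² = (1/2)(5.6)(0.548)² = 0.84085 kg m².
The removed disk has mass m = M·(r/R)² = (5.6)(0.164/0.548)² = 0.50155 kg (same uniform areal density).
Its moment of inertia about the rotation axis (parallel-axis theorem): I_hole = (1/2)mr² + md² = (1/2)(0.50155)(0.164)² + (0.50155)(0.314)² = 0.056196 kg m².
Treating the hole as negative mass, I = I₀ − I_hole = 0.84085 − 0.056196 = 0.78466 kg m².

0.785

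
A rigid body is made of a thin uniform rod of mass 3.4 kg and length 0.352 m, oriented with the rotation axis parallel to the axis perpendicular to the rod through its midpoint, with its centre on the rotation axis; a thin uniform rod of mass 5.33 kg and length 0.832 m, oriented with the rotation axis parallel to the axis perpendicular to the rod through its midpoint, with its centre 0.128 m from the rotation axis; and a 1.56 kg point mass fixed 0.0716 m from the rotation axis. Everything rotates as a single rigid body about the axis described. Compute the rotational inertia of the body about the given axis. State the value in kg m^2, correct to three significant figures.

0.438

Thin rod: I_cm = (1/12)ML² = (1/12)(3.4)(0.352)² = 0.035106 kg m^2; axis through the centre, so I = 0.035106 kg m^2.
Thin rod: I_cm = (1/12)ML² = (1/12)(5.33)(0.832)² = 0.30746 kg m^2; centre at d = 0.128 m, so the parallel axis theorem gives I = 0.30746 + (5.33)(0.128)² = 0.39479 kg m^2.
Point mass: I_cm = 0; centre at d = 0.0716 m, so the parallel axis theorem gives I = 0 + (1.56)(0.0716)² = 0.0079974 kg m^2.
Total I = 0.035106 + 0.39479 + 0.0079974 = 0.43789 kg m^2.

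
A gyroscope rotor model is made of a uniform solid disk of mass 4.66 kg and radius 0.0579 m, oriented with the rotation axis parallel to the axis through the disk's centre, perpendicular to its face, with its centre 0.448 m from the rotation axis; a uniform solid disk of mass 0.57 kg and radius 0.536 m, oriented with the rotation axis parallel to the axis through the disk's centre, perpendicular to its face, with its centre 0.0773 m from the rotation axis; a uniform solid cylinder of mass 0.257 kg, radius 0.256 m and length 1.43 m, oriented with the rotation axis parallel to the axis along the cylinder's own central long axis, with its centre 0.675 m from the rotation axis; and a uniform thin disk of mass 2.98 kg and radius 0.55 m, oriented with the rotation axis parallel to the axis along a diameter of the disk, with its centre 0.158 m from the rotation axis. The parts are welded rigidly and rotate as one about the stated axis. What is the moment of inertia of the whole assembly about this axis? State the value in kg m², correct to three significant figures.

1.45

Solid disk: I_cm = (1/2)MR² = (1/2)(4.66)(0.0579)² = 0.0078111 kg m²; centre at d = 0.448 m, so the parallel axis theorem gives I = 0.0078111 + (4.66)(0.448)² = 0.94309 kg m².
Solid disk: I_cm = (1/2)MR² = (1/2)(0.57)(0.536)² = 0.081879 kg m²; centre at d = 0.0773 m, so the parallel axis theorem gives I = 0.081879 + (0.57)(0.0773)² = 0.085285 kg m².
Solid cylinder: I_cm = (1/2)MR² = (1/2)(0.257)(0.256)² = 0.0084214 kg m²; centre at d = 0.675 m, so the parallel axis theorem gives I = 0.0084214 + (0.257)(0.675)² = 0.12552 kg m².
Thin disk: I_cm = (1/4)MR² = (1/4)(2.98)(0.55)² = 0.22536 kg m²; centre at d = 0.158 m, so the parallel axis theorem gives I = 0.22536 + (2.98)(0.158)² = 0.29976 kg m².
Total I = 0.94309 + 0.085285 + 0.12552 + 0.29976 = 1.4536 kg m².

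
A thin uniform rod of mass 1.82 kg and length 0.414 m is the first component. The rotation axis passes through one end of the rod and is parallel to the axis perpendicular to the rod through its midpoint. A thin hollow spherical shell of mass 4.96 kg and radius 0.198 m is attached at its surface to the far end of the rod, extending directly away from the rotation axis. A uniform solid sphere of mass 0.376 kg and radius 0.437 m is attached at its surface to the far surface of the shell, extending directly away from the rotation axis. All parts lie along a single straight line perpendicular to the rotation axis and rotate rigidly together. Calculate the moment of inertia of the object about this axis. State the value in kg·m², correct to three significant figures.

2.70

Thin rod: I_cm = (1/12)ML² = (1/12)(1.82)(0.414)² = 0.025995 kg·m²; centre at d = 0.207 m, so I = I_cm + Md² gives I = 0.025995 + (1.82)(0.207)² = 0.10398 kg·m².
Spherical shell: I_cm = (2/3)MR² = (2/3)(4.96)(0.198)² = 0.12963 kg·m²; centre at d = 0.207 + 0.207 + 0.198 = 0.612 m, so I = I_cm + Md² gives I = 0.12963 + (4.96)(0.612)² = 1.9874 kg·m².
Solid sphere: I_cm = (2/5)MR² = (2/5)(0.376)(0.437)² = 0.028722 kg·m²; centre at d = 0.207 + 0.207 + 0.198 + 0.198 + 0.437 = 1.247 m, so I = I_cm + Md² gives I = 0.028722 + (0.376)(1.247)² = 0.61341 kg·m².
Total I = 0.10398 + 1.9874 + 0.61341 = 2.7048 kg·m².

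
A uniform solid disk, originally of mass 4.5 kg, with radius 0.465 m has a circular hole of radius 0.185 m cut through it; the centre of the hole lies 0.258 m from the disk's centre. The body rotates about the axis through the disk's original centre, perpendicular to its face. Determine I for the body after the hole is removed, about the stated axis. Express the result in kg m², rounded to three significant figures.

0.427

Unpierced body about its centre: I₀ = (1/2)MR² = (1/2)(4.5)(0.465)² = 0.48651 kg m².
The removed disk has mass m = M·(r/R)² = (4.5)(0.185/0.465)² = 0.71228 kg (same uniform areal density).
Its moment of inertia about the rotation axis (parallel-axis theorem): I_hole = (1/2)mr² + md² = (1/2)(0.71228)(0.185)² + (0.71228)(0.258)² = 0.059601 kg m².
Treating the hole as negative mass, I = I₀ − I_hole = 0.48651 − 0.059601 = 0.42691 kg m².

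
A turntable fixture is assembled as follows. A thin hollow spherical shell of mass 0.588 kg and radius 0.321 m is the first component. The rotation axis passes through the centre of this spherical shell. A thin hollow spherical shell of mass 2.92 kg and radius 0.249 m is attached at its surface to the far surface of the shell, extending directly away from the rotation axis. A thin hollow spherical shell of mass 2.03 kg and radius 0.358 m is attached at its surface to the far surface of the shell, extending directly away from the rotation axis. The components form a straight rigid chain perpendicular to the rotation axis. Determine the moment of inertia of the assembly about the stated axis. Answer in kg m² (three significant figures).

4.10

Spherical shell: I_cm = (2/3)MR² = (2/3)(0.588)(0.321)² = 0.040392 kg m²; axis through the centre, so I = 0.040392 kg m².
Spherical shell: I_cm = (2/3)MR² = (2/3)(2.92)(0.249)² = 0.1207 kg m²; centre at d = 0.321 + 0.249 = 0.57 m, so the parallel axis theorem gives I = 0.1207 + (2.92)(0.57)² = 1.0694 kg m².
Spherical shell: I_cm = (2/3)MR² = (2/3)(2.03)(0.358)² = 0.17345 kg m²; centre at d = 0.321 + 0.249 + 0.249 + 0.358 = 1.177 m, so the parallel axis theorem gives I = 0.17345 + (2.03)(1.177)² = 2.9857 kg m².
Total I = 0.040392 + 1.0694 + 2.9857 = 4.0955 kg m².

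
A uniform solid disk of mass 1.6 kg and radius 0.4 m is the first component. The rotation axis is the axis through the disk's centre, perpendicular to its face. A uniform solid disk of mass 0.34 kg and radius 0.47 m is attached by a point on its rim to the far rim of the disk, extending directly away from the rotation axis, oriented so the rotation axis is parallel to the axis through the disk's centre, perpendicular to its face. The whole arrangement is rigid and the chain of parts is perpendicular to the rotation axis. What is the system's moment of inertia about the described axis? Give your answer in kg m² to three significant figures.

0.423

Solid disk: I_cm = (1/2)MR² = (1/2)(1.6)(0.4)² = 0.128 kg m²; axis through the centre, so I = 0.128 kg m².
Solid disk: I_cm = (1/2)MR² = (1/2)(0.34)(0.47)² = 0.037553 kg m²; centre at d = 0.4 + 0.47 = 0.87 m, so I = I_cm + Md² gives I = 0.037553 + (0.34)(0.87)² = 0.2949 kg m².
Total I = 0.128 + 0.2949 = 0.4229 kg m².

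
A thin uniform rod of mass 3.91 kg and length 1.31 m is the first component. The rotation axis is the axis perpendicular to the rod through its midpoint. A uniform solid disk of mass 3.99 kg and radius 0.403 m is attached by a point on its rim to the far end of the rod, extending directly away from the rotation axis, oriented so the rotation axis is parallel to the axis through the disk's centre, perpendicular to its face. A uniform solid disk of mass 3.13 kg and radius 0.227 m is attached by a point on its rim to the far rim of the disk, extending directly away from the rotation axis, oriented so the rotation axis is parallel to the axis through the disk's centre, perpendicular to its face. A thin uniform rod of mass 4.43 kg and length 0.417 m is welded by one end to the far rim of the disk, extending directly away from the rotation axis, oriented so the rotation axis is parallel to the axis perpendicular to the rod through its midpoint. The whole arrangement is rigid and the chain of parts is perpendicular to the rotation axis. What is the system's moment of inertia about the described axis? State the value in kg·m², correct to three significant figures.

Thin rod: I_cm = (1/12)ML² = (1/12)(3.91)(1.31)² = 0.55916 kg·m²; axis through the centre, so I = 0.55916 kg·m².
Solid disk: I_cm = (1/2)MR² = (1/2)(3.99)(0.403)² = 0.32401 kg·m²; centre at d = 0.655 + 0.403 = 1.058 m, so the parallel axis theorem gives I = 0.32401 + (3.99)(1.058)² = 4.7903 kg·m².
Solid disk: I_cm = (1/2)MR² = (1/2)(3.13)(0.227)² = 0.080643 kg·m²; centre at d = 0.655 + 0.403 + 0.403 + 0.227 = 1.688 m, so the parallel axis theorem gives I = 0.080643 + (3.13)(1.688)² = 8.9991 kg·m².
Thin rod: I_cm = (1/12)ML² = (1/12)(4.43)(0.417)² = 0.064194 kg·m²; centre at d = 0.655 + 0.403 + 0.403 + 0.227 + 0.227 + 0.2085 = 2.1235 m, so the parallel axis theorem gives I = 0.064194 + (4.43)(2.1235)² = 20.04 kg·m².
Total I = 0.55916 + 4.7903 + 8.9991 + 20.04 = 34.389 kg·m².

34.4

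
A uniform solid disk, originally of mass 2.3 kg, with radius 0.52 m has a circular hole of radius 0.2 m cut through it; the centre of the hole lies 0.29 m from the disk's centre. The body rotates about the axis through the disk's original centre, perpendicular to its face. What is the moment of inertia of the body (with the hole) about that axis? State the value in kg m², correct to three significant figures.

0.276

Unpierced body about its centre: I₀ = (1/2)MR² = (1/2)(2.3)(0.52)² = 0.31096 kg m².
The removed disk has mass m = M·(r/R)² = (2.3)(0.2/0.52)² = 0.34024 kg (same uniform areal density).
Its moment of inertia about the rotation axis (parallel-axis theorem): I_hole = (1/2)mr² + md² = (1/2)(0.34024)(0.2)² + (0.34024)(0.29)² = 0.035419 kg m².
Treating the hole as negative mass, I = I₀ − I_hole = 0.31096 − 0.035419 = 0.27554 kg m².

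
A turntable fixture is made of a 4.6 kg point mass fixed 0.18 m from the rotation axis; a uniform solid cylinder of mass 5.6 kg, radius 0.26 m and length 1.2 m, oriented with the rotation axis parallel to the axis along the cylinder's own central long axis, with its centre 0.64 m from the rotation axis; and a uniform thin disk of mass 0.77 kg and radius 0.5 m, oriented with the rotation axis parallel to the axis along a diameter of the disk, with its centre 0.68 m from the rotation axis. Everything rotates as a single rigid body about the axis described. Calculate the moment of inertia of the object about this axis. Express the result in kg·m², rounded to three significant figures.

Point mass: I_cm = 0; centre at d = 0.18 m, so I = I_cm + Md² gives I = 0 + (4.6)(0.18)² = 0.14904 kg·m².
Solid cylinder: I_cm = (1/2)MR² = (1/2)(5.6)(0.26)² = 0.18928 kg·m²; centre at d = 0.64 m, so I = I_cm + Md² gives I = 0.18928 + (5.6)(0.64)² = 2.483 kg·m².
Thin disk: I_cm = (1/4)MR² = (1/4)(0.77)(0.5)² = 0.048125 kg·m²; centre at d = 0.68 m, so I = I_cm + Md² gives I = 0.048125 + (0.77)(0.68)² = 0.40417 kg·m².
Total I = 0.14904 + 2.483 + 0.40417 = 3.0363 kg·m².

3.04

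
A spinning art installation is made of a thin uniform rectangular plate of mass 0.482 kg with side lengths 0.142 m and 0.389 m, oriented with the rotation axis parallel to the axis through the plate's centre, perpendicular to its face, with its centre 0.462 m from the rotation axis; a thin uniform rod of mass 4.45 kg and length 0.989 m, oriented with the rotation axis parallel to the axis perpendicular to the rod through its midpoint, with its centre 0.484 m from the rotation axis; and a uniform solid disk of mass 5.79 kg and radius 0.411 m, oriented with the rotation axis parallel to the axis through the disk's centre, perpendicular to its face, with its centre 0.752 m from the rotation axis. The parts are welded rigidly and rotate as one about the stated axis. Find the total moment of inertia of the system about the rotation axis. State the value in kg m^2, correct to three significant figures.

Rectangular plate: I_cm = (1/12)M(a²+b²) = (1/12)(0.482)[(0.142)² + (0.389)²] = 0.006888 kg m^2; centre at d = 0.462 m, so I = I_cm + Md² gives I = 0.006888 + (0.482)(0.462)² = 0.10977 kg m^2.
Thin rod: I_cm = (1/12)ML² = (1/12)(4.45)(0.989)² = 0.36272 kg m^2; centre at d = 0.484 m, so I = I_cm + Md² gives I = 0.36272 + (4.45)(0.484)² = 1.4052 kg m^2.
Solid disk: I_cm = (1/2)MR² = (1/2)(5.79)(0.411)² = 0.48903 kg m^2; centre at d = 0.752 m, so I = I_cm + Md² gives I = 0.48903 + (5.79)(0.752)² = 3.7633 kg m^2.
Total I = 0.10977 + 1.4052 + 3.7633 = 5.2782 kg m^2.

5.28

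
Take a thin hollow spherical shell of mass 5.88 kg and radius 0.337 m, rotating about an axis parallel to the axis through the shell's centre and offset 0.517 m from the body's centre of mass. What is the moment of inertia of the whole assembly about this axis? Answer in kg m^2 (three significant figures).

I_cm = (2/3)MR² = (2/3)(5.88)(0.337)² = 0.44519 kg m^2; centre at d = 0.517 m, so the parallel axis theorem gives I = 0.44519 + (5.88)(0.517)² = 2.0168 kg m^2.

2.02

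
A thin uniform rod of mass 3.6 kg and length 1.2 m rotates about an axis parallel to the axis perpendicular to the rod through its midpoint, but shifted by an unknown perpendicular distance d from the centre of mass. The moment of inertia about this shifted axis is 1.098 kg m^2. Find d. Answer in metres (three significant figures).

0.430

About the centre-of-mass axis, I_cm = (1/12)ML² = (1/12)(3.6)(1.2)² = 0.432 kg m^2.
Parallel axis theorem: I = I_cm + Md², so Md² = 1.098 − 0.432 = 0.666 kg m^2.
d = √(0.666 / 3.6) = 0.43012 m.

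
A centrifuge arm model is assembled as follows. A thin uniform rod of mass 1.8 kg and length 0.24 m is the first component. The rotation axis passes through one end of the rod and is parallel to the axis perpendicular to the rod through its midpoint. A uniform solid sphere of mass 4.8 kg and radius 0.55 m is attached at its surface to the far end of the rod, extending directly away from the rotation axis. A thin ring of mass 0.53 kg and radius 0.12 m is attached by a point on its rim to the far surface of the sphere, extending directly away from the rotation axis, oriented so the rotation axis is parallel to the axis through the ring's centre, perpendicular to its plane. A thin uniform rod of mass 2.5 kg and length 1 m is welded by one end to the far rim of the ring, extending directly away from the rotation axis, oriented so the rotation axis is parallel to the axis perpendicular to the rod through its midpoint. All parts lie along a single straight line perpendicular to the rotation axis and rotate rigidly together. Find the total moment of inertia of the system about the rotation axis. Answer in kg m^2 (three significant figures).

15.8

Thin rod: I_cm = (1/12)ML² = (1/12)(1.8)(0.24)² = 0.00864 kg m^2; centre at d = 0.12 m, so I = I_cm + Md² gives I = 0.00864 + (1.8)(0.12)² = 0.03456 kg m^2.
Solid sphere: I_cm = (2/5)MR² = (2/5)(4.8)(0.55)² = 0.5808 kg m^2; centre at d = 0.12 + 0.12 + 0.55 = 0.79 m, so I = I_cm + Md² gives I = 0.5808 + (4.8)(0.79)² = 3.5765 kg m^2.
Thin ring: I_cm = MR² = (0.53)(0.12)² = 0.007632 kg m^2; centre at d = 0.12 + 0.12 + 0.55 + 0.55 + 0.12 = 1.46 m, so I = I_cm + Md² gives I = 0.007632 + (0.53)(1.46)² = 1.1374 kg m^2.
Thin rod: I_cm = (1/12)ML² = (1/12)(2.5)(1)² = 0.20833 kg m^2; centre at d = 0.12 + 0.12 + 0.55 + 0.55 + 0.12 + 0.12 + 0.5 = 2.08 m, so I = I_cm + Md² gives I = 0.20833 + (2.5)(2.08)² = 11.024 kg m^2.
Total I = 0.03456 + 3.5765 + 1.1374 + 11.024 = 15.773 kg m^2.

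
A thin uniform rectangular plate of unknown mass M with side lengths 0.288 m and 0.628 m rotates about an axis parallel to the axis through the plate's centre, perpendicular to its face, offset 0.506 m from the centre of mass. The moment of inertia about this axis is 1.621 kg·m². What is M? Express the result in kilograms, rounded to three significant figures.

5.48

I = I_cm + Md² = (1/12)M(a²+b²) + Md² = M·[0.0833333·[(0.288)² + (0.628)²] + (0.506)²] = M·0.29581.
So M = 1.621 / 0.29581 = 5.4798 kg.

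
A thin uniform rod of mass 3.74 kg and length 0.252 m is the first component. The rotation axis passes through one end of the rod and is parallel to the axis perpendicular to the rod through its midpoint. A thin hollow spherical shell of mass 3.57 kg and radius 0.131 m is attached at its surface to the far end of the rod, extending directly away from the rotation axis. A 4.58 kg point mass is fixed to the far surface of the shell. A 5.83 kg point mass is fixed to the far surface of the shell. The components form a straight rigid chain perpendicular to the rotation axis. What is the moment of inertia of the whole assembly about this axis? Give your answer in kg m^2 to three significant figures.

Thin rod: I_cm = (1/12)ML² = (1/12)(3.74)(0.252)² = 0.019792 kg m^2; centre at d = 0.126 m, so I = I_cm + Md² gives I = 0.019792 + (3.74)(0.126)² = 0.079168 kg m^2.
Spherical shell: I_cm = (2/3)MR² = (2/3)(3.57)(0.131)² = 0.040843 kg m^2; centre at d = 0.126 + 0.126 + 0.131 = 0.383 m, so I = I_cm + Md² gives I = 0.040843 + (3.57)(0.383)² = 0.56452 kg m^2.
Point mass: I_cm = 0; centre at d = 0.126 + 0.126 + 0.131 + 0.131 = 0.514 m, so I = I_cm + Md² gives I = 0 + (4.58)(0.514)² = 1.21 kg m^2.
Point mass: I_cm = 0; centre at d = 0.126 + 0.126 + 0.131 + 0.131 = 0.514 m, so I = I_cm + Md² gives I = 0 + (5.83)(0.514)² = 1.5403 kg m^2.
Total I = 0.079168 + 0.56452 + 1.21 + 1.5403 = 3.394 kg m^2.

3.39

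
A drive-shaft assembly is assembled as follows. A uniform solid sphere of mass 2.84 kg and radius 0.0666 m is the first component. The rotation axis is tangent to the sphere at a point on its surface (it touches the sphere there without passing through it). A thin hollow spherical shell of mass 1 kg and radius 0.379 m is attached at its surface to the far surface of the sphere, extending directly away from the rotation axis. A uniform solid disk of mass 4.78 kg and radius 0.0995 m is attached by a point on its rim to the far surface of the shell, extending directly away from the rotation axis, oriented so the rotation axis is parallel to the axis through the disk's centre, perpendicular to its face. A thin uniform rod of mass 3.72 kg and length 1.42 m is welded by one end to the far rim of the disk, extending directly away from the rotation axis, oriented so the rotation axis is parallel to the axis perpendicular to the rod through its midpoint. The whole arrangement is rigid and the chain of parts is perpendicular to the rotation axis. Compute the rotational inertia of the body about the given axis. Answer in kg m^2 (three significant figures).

Solid sphere: I_cm = (2/5)MR² = (2/5)(2.84)(0.0666)² = 0.0050388 kg m^2; centre at d = 0.0666 m, so I = I_cm + Md² gives I = 0.0050388 + (2.84)(0.0666)² = 0.017636 kg m^2.
Spherical shell: I_cm = (2/3)MR² = (2/3)(1)(0.379)² = 0.095761 kg m^2; centre at d = 0.0666 + 0.0666 + 0.379 = 0.5122 m, so I = I_cm + Md² gives I = 0.095761 + (1)(0.5122)² = 0.35811 kg m^2.
Solid disk: I_cm = (1/2)MR² = (1/2)(4.78)(0.0995)² = 0.023662 kg m^2; centre at d = 0.0666 + 0.0666 + 0.379 + 0.379 + 0.0995 = 0.9907 m, so I = I_cm + Md² gives I = 0.023662 + (4.78)(0.9907)² = 4.7152 kg m^2.
Thin rod: I_cm = (1/12)ML² = (1/12)(3.72)(1.42)² = 0.62508 kg m^2; centre at d = 0.0666 + 0.0666 + 0.379 + 0.379 + 0.0995 + 0.0995 + 0.71 = 1.8002 m, so I = I_cm + Md² gives I = 0.62508 + (3.72)(1.8002)² = 12.681 kg m^2.
Total I = 0.017636 + 0.35811 + 4.7152 + 12.681 = 17.771 kg m^2.

17.8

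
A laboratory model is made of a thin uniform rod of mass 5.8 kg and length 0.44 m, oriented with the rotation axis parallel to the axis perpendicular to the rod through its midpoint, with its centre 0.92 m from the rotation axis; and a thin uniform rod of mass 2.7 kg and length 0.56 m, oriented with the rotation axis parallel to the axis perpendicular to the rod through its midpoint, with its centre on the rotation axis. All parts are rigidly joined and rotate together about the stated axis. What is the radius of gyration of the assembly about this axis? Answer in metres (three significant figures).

0.773

Thin rod: I_cm = (1/12)ML² = (1/12)(5.8)(0.44)² = 0.093573 kg·m²; centre at d = 0.92 m, so I = I_cm + Md² gives I = 0.093573 + (5.8)(0.92)² = 5.0027 kg·m².
Thin rod: I_cm = (1/12)ML² = (1/12)(2.7)(0.56)² = 0.07056 kg·m²; axis through the centre, so I = 0.07056 kg·m².
Total I = 5.0733 kg·m²; total mass M = 8.5 kg.
k = √(I/M) = √(5.0733/8.5) = 0.77256 m.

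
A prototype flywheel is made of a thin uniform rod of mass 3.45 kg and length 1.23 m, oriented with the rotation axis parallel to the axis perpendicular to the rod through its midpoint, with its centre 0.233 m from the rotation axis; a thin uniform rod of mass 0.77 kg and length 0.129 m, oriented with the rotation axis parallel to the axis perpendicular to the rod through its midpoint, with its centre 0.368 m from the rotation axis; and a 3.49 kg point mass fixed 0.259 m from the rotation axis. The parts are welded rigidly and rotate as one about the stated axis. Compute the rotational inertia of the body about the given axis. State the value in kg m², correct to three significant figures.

Thin rod: I_cm = (1/12)ML² = (1/12)(3.45)(1.23)² = 0.43496 kg m²; centre at d = 0.233 m, so the parallel axis theorem gives I = 0.43496 + (3.45)(0.233)² = 0.62226 kg m².
Thin rod: I_cm = (1/12)ML² = (1/12)(0.77)(0.129)² = 0.0010678 kg m²; centre at d = 0.368 m, so the parallel axis theorem gives I = 0.0010678 + (0.77)(0.368)² = 0.10534 kg m².
Point mass: I_cm = 0; centre at d = 0.259 m, so the parallel axis theorem gives I = 0 + (3.49)(0.259)² = 0.23411 kg m².
Total I = 0.62226 + 0.10534 + 0.23411 = 0.96171 kg m².

0.962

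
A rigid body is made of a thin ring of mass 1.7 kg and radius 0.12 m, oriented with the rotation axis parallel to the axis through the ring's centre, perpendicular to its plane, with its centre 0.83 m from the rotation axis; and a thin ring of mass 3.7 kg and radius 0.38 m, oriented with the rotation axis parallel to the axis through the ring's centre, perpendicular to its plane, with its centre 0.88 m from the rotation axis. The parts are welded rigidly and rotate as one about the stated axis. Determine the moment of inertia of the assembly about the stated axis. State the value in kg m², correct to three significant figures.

Thin ring: I_cm = MR² = (1.7)(0.12)² = 0.02448 kg m²; centre at d = 0.83 m, so I = I_cm + Md² gives I = 0.02448 + (1.7)(0.83)² = 1.1956 kg m².
Thin ring: I_cm = MR² = (3.7)(0.38)² = 0.53428 kg m²; centre at d = 0.88 m, so I = I_cm + Md² gives I = 0.53428 + (3.7)(0.88)² = 3.3996 kg m².
Total I = 1.1956 + 3.3996 = 4.5952 kg m².

4.60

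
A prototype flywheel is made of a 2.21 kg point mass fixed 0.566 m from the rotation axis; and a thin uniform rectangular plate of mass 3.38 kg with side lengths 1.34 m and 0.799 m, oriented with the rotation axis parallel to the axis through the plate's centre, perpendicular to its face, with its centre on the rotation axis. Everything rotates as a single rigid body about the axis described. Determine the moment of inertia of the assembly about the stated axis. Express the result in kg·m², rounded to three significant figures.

Point mass: I_cm = 0; centre at d = 0.566 m, so I = I_cm + Md² gives I = 0 + (2.21)(0.566)² = 0.70799 kg·m².
Rectangular plate: I_cm = (1/12)M(a²+b²) = (1/12)(3.38)[(1.34)² + (0.799)²] = 0.68558 kg·m²; axis through the centre, so I = 0.68558 kg·m².
Total I = 0.70799 + 0.68558 = 1.3936 kg·m².

1.39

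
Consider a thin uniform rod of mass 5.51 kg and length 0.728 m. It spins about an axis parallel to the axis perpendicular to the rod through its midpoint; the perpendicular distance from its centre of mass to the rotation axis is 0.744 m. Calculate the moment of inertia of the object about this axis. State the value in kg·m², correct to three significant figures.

I_cm = (1/12)ML² = (1/12)(5.51)(0.728)² = 0.24335 kg·m²; centre at d = 0.744 m, so I = I_cm + Md² gives I = 0.24335 + (5.51)(0.744)² = 3.2933 kg·m².

3.29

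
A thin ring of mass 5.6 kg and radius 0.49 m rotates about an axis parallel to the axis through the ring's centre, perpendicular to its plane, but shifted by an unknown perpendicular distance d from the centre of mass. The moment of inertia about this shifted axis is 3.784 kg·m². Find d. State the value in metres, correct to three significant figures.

About the centre-of-mass axis, I_cm = MR² = (5.6)(0.49)² = 1.3446 kg·m².
Parallel axis theorem: I = I_cm + Md², so Md² = 3.784 − 1.3446 = 2.4394 kg·m².
d = √(2.4394 / 5.6) = 0.66001 m.

0.660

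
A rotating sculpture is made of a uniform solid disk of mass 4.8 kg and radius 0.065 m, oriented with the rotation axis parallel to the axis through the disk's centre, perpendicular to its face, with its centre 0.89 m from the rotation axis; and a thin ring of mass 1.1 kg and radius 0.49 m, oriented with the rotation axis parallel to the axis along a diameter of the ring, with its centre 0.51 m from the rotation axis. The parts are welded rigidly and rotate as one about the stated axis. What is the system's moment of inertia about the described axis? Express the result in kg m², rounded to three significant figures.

4.23

Solid disk: I_cm = (1/2)MR² = (1/2)(4.8)(0.065)² = 0.01014 kg m²; centre at d = 0.89 m, so I = I_cm + Md² gives I = 0.01014 + (4.8)(0.89)² = 3.8122 kg m².
Thin ring: I_cm = (1/2)MR² = (1/2)(1.1)(0.49)² = 0.13206 kg m²; centre at d = 0.51 m, so I = I_cm + Md² gives I = 0.13206 + (1.1)(0.51)² = 0.41817 kg m².
Total I = 3.8122 + 0.41817 = 4.2304 kg m².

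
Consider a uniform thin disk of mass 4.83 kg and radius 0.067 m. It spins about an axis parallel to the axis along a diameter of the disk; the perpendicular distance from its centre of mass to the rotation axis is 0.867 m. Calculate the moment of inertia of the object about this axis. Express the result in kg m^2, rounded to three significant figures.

I_cm = (1/4)MR² = (1/4)(4.83)(0.067)² = 0.0054205 kg m^2; centre at d = 0.867 m, so I = I_cm + Md² gives I = 0.0054205 + (4.83)(0.867)² = 3.6361 kg m^2.

3.64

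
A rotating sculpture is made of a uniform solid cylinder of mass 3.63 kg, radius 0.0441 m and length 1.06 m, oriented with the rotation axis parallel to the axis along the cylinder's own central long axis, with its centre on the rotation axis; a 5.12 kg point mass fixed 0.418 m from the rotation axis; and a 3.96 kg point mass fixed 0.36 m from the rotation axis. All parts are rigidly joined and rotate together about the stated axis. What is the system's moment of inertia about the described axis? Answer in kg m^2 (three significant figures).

Solid cylinder: I_cm = (1/2)MR² = (1/2)(3.63)(0.0441)² = 0.0035298 kg m^2; axis through the centre, so I = 0.0035298 kg m^2.
Point mass: I_cm = 0; centre at d = 0.418 m, so I = I_cm + Md² gives I = 0 + (5.12)(0.418)² = 0.89459 kg m^2.
Point mass: I_cm = 0; centre at d = 0.36 m, so I = I_cm + Md² gives I = 0 + (3.96)(0.36)² = 0.51322 kg m^2.
Total I = 0.0035298 + 0.89459 + 0.51322 = 1.4113 kg m^2.

1.41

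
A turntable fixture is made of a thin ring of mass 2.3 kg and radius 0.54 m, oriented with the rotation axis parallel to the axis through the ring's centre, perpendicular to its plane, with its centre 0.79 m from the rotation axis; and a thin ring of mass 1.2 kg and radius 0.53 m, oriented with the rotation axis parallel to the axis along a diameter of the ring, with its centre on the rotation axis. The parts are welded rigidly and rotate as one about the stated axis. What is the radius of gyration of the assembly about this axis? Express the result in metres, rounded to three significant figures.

Thin ring: I_cm = MR² = (2.3)(0.54)² = 0.67068 kg·m²; centre at d = 0.79 m, so I = I_cm + Md² gives I = 0.67068 + (2.3)(0.79)² = 2.1061 kg·m².
Thin ring: I_cm = (1/2)MR² = (1/2)(1.2)(0.53)² = 0.16854 kg·m²; axis through the centre, so I = 0.16854 kg·m².
Total I = 2.2747 kg·m²; total mass M = 3.5 kg.
k = √(I/M) = √(2.2747/3.5) = 0.80616 m.

0.806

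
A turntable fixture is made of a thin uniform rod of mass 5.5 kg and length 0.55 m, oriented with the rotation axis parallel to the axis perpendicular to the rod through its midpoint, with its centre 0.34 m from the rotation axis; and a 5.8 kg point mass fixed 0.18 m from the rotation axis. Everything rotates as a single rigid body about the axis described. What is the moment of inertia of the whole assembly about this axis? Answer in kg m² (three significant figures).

Thin rod: I_cm = (1/12)ML² = (1/12)(5.5)(0.55)² = 0.13865 kg m²; centre at d = 0.34 m, so the parallel axis theorem gives I = 0.13865 + (5.5)(0.34)² = 0.77445 kg m².
Point mass: I_cm = 0; centre at d = 0.18 m, so the parallel axis theorem gives I = 0 + (5.8)(0.18)² = 0.18792 kg m².
Total I = 0.77445 + 0.18792 = 0.96237 kg m².

0.962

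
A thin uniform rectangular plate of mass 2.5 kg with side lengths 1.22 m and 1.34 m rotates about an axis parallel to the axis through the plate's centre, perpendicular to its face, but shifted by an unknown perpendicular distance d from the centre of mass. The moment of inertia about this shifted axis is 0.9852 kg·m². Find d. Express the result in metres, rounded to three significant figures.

0.347

About the centre-of-mass axis, I_cm = (1/12)M(a²+b²) = (1/12)(2.5)[(1.22)² + (1.34)²] = 0.68417 kg·m².
Parallel axis theorem: I = I_cm + Md², so Md² = 0.9852 − 0.68417 = 0.30103 kg·m².
d = √(0.30103 / 2.5) = 0.34701 m.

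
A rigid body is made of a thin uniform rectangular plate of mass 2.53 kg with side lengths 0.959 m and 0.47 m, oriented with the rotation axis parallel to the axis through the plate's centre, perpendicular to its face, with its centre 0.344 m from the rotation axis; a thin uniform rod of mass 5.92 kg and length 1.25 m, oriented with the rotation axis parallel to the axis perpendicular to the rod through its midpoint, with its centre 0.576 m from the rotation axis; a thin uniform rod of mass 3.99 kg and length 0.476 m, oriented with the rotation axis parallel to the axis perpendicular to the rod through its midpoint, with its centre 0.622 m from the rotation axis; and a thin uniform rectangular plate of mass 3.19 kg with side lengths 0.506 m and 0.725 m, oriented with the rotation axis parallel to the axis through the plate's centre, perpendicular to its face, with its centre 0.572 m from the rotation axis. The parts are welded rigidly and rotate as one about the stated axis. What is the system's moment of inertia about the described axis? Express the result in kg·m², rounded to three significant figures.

Rectangular plate: I_cm = (1/12)M(a²+b²) = (1/12)(2.53)[(0.959)² + (0.47)²] = 0.24047 kg·m²; centre at d = 0.344 m, so I = I_cm + Md² gives I = 0.24047 + (2.53)(0.344)² = 0.53986 kg·m².
Thin rod: I_cm = (1/12)ML² = (1/12)(5.92)(1.25)² = 0.77083 kg·m²; centre at d = 0.576 m, so I = I_cm + Md² gives I = 0.77083 + (5.92)(0.576)² = 2.7349 kg·m².
Thin rod: I_cm = (1/12)ML² = (1/12)(3.99)(0.476)² = 0.075337 kg·m²; centre at d = 0.622 m, so I = I_cm + Md² gives I = 0.075337 + (3.99)(0.622)² = 1.619 kg·m².
Rectangular plate: I_cm = (1/12)M(a²+b²) = (1/12)(3.19)[(0.506)² + (0.725)²] = 0.20779 kg·m²; centre at d = 0.572 m, so I = I_cm + Md² gives I = 0.20779 + (3.19)(0.572)² = 1.2515 kg·m².
Total I = 0.53986 + 2.7349 + 1.619 + 1.2515 = 6.1453 kg·m².

6.15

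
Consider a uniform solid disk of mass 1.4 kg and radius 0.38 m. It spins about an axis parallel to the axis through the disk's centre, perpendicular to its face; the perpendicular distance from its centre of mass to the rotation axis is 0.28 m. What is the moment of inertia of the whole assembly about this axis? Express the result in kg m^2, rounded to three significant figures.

I_cm = (1/2)MR² = (1/2)(1.4)(0.38)² = 0.10108 kg m^2; centre at d = 0.28 m, so the parallel axis theorem gives I = 0.10108 + (1.4)(0.28)² = 0.21084 kg m^2.

0.211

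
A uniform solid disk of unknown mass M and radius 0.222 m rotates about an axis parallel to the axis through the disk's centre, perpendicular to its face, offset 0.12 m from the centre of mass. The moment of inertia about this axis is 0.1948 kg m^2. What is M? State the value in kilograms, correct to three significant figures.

I = I_cm + Md² = (1/2)MR² + Md² = M·[0.5·(0.222)² + (0.12)²] = M·0.039042.
So M = 0.1948 / 0.039042 = 4.9895 kg.

4.99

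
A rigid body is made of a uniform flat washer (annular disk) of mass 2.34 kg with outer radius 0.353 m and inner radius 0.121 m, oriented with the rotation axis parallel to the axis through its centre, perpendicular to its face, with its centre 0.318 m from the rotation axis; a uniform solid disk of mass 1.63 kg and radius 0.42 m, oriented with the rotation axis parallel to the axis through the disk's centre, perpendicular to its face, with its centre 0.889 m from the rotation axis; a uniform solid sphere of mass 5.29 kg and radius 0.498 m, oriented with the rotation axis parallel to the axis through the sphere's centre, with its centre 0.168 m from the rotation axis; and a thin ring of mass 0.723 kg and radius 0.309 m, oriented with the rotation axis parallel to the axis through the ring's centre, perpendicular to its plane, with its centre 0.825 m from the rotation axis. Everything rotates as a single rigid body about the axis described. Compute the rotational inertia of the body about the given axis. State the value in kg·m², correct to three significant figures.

3.07

Annular disk: I_cm = (1/2)M(R²+r²) = (1/2)(2.34)[(0.353)² + (0.121)²] = 0.16292 kg·m²; centre at d = 0.318 m, so I = I_cm + Md² gives I = 0.16292 + (2.34)(0.318)² = 0.39955 kg·m².
Solid disk: I_cm = (1/2)MR² = (1/2)(1.63)(0.42)² = 0.14377 kg·m²; centre at d = 0.889 m, so I = I_cm + Md² gives I = 0.14377 + (1.63)(0.889)² = 1.432 kg·m².
Solid sphere: I_cm = (2/5)MR² = (2/5)(5.29)(0.498)² = 0.52478 kg·m²; centre at d = 0.168 m, so I = I_cm + Md² gives I = 0.52478 + (5.29)(0.168)² = 0.67408 kg·m².
Thin ring: I_cm = MR² = (0.723)(0.309)² = 0.069033 kg·m²; centre at d = 0.825 m, so I = I_cm + Md² gives I = 0.069033 + (0.723)(0.825)² = 0.56112 kg·m².
Total I = 0.39955 + 1.432 + 0.67408 + 0.56112 = 3.0667 kg·m².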